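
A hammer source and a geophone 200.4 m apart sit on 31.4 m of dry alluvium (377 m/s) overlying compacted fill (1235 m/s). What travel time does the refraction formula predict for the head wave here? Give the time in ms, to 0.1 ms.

t = x/V₂ + 2h·√(V₂²−V₁²)/(V₁V₂).
√(V₂²−V₁²) = √(1235²−377²) = 1176.1 m/s; delay term = 2·31.4·1176.1/(377·1235) = 0.15863 s.
t = 200.4/1235 + 0.15863 = 0.32089 s.

320.9 ms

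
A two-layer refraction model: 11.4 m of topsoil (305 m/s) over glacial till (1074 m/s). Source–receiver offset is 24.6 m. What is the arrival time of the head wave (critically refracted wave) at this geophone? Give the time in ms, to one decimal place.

94.6 ms

t = x/V₂ + 2h·√(V₂²−V₁²)/(V₁V₂).
√(V₂²−V₁²) = √(1074²−305²) = 1029.8 m/s; delay term = 2·11.4·1029.8/(305·1074) = 0.07168 s.
t = 24.6/1074 + 0.07168 = 0.09458 s.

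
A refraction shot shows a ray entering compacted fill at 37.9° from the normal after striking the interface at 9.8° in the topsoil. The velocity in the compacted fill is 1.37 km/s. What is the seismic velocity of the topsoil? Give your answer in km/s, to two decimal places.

0.38 km/s

Snell's law: sin 9.8°/V₁ = sin 37.9°/V₂.
V₁ = V₂·sin 9.8°/sin 37.9° = 1.37 × 0.2771 = 0.38 km/s.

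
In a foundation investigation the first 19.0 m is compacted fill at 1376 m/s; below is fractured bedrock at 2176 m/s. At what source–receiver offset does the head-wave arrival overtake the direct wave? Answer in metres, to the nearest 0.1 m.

80.1 m

θ_c = arcsin(1376/2176) = 39.22°, so cos θ_c = 0.7747 and tᵢ = 2h cos θ_c/V₁ = 0.0214 s.
At crossover x/V₁ = x/V₂ + tᵢ ⇒ x = tᵢ/(1/V₁ − 1/V₂) = 0.02139/(7.2674e-04 − 4.5956e-04) = 80.07 m.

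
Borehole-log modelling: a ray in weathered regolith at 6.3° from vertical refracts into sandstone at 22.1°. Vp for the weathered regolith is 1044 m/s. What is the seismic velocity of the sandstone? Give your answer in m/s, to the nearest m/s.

3579 m/s

Snell's law: sin 6.3°/V₁ = sin 22.1°/V₂.
V₂ = V₁·sin 22.1°/sin 6.3° = 1044 × 3.4285 = 3579.36 m/s.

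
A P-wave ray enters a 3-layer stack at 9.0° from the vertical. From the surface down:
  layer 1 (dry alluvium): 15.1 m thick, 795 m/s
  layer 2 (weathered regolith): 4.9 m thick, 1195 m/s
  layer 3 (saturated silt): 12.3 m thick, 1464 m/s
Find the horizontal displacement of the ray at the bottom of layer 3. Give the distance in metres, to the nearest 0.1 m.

Ray parameter p = sin 9.0° / 795 m/s = 1.9677e-04 s/m.
Layer 1: θ = 9.00°; offset = 15.1·tan 9.00° = 2.392 m.
Layer 2: sin θ = p·1195 = 0.2351 → θ = 13.60°; offset = 4.9·tan 13.60° = 1.185 m.
Layer 3: sin θ = p·1464 = 0.2881 → θ = 16.74°; offset = 12.3·tan 16.74° = 3.700 m.
Summing the layer offsets gives 7.277 m.

7.3 m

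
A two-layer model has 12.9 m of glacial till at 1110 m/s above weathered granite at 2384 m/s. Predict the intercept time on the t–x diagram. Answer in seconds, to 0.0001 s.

0.0206 s

tᵢ = 2h·√(V₂²−V₁²)/(V₁V₂).
√(V₂²−V₁²) = √(2384²−1110²) = 2109.8 m/s.
tᵢ = 2·12.9·2109.8/(1110·2384) = 0.02057 s.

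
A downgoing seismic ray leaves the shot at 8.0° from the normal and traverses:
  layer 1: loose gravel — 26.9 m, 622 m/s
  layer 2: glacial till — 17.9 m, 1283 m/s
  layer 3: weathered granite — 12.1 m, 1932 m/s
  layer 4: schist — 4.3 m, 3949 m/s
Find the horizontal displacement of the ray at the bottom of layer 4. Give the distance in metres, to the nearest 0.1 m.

Apply Snell's law at each interface; in layer i the horizontal offset is hᵢ·tan θᵢ.
Layer 1: θ = 8.00°; offset = 26.9·tan 8.00° = 3.781 m.
Layer 2: sin θ = 1283·sin 8.0°/622 = 0.2871, θ = 16.68°; offset = 17.9·tan 16.68° = 5.364 m.
Layer 3: sin θ = 1932·sin 8.0°/622 = 0.4323, θ = 25.61°; offset = 12.1·tan 25.61° = 5.801 m.
Layer 4: sin θ = 3949·sin 8.0°/622 = 0.8836, θ = 62.08°; offset = 4.3·tan 62.08° = 8.114 m.
Total horizontal offset = 23.060 m.

23.1 m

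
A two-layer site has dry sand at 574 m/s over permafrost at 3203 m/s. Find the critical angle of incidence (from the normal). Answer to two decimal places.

10.32°

Critical incidence: sin θ_c = V₁/V₂ = 574/3203 = 0.1792.
θ_c = arcsin 0.1792 = 10.32°.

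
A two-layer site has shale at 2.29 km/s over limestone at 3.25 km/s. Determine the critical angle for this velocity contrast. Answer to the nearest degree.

45°

At critical incidence the refracted ray runs along the interface (θ₂ = 90°), so sin θ_c = V₁/V₂.
θ_c = arcsin(2.29/3.25) = arcsin 0.7046 = 44.80°.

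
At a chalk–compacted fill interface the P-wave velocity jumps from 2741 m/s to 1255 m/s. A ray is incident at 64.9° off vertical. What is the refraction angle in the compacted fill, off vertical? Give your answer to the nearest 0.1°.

sin θ₁/V₁ = sin θ₂/V₂ ⇒ sin θ₂ = 1255·sin 64.9°/2741 = 1255·0.9056/2741 = 0.4146.
θ₂ = arcsin 0.4146 = 24.50° from the normal.

24.5°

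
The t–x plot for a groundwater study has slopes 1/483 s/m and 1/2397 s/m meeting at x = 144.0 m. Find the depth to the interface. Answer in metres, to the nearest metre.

59 m

h = (x_cross/2)·√((V₂−V₁)/(V₂+V₁)).
(V₂−V₁)/(V₂+V₁) = (2397−483)/(2397+483) = 0.6646; √ = 0.8152.
h = (144.0/2)·0.8152 = 58.70 m.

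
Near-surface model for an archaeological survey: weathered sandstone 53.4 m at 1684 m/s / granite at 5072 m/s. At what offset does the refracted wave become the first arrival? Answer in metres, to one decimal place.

x_cross = 2h·√((V₂+V₁)/(V₂−V₁)).
(V₂+V₁)/(V₂−V₁) = (5072+1684)/(5072−1684) = 1.9941; √ = 1.4121.
x_cross = 2·53.4·1.4121 = 150.81 m.

150.8 m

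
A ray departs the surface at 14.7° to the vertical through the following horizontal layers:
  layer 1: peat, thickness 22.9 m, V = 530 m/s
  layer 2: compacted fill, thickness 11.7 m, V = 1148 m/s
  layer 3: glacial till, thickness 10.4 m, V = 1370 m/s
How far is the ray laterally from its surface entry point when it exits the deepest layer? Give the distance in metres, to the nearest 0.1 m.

Apply Snell's law at each interface; in layer i the horizontal offset is hᵢ·tan θᵢ.
Layer 1: θ = 14.70°; offset = 22.9·tan 14.70° = 6.008 m.
Layer 2: sin θ = 1148·sin 14.7°/530 = 0.5496, θ = 33.34°; offset = 11.7·tan 33.34° = 7.698 m.
Layer 3: sin θ = 1370·sin 14.7°/530 = 0.6559, θ = 40.99°; offset = 10.4·tan 40.99° = 9.038 m.
Total horizontal offset = 22.743 m.

22.7 m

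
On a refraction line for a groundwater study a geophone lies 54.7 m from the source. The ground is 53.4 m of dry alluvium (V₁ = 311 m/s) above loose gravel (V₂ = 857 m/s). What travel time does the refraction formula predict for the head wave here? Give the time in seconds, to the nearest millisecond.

t = x/V₂ + 2h·√(V₂²−V₁²)/(V₁V₂).
√(V₂²−V₁²) = √(857²−311²) = 798.6 m/s; delay term = 2·53.4·798.6/(311·857) = 0.32000 s.
t = 54.7/857 + 0.32000 = 0.38383 s.

0.384 s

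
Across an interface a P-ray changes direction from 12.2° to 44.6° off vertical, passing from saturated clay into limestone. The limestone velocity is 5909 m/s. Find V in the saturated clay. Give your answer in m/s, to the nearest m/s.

sin 12.2° = 0.2113; sin 44.6° = 0.7022.
V₁ = V₂·(sin θ₁/sin θ₂) = 5909·(0.2113/0.7022) = 1778.41 m/s.

1778 m/s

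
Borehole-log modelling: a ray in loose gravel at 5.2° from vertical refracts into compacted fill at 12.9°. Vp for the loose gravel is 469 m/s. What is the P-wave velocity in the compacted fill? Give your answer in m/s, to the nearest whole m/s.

sin 5.2° = 0.0906; sin 12.9° = 0.2233.
V₂ = V₁·(sin θ₂/sin θ₁) = 469·(0.2233/0.0906) = 1155.26 m/s.

1155 m/s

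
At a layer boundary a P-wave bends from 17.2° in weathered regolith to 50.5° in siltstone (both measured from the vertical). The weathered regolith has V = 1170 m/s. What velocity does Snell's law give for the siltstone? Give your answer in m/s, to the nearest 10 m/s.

Snell's law: sin 17.2°/V₁ = sin 50.5°/V₂.
V₂ = V₁·sin 50.5°/sin 17.2° = 1170 × 2.6094 = 3053.01 m/s.

3050 m/s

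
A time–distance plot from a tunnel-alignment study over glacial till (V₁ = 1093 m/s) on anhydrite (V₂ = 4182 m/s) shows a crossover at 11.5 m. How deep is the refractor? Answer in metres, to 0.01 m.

4.40 m

h = (x_cross/2)·√((V₂−V₁)/(V₂+V₁)).
(V₂−V₁)/(V₂+V₁) = (4182−1093)/(4182+1093) = 0.5856; √ = 0.7652.
h = (11.5/2)·0.7652 = 4.40 m.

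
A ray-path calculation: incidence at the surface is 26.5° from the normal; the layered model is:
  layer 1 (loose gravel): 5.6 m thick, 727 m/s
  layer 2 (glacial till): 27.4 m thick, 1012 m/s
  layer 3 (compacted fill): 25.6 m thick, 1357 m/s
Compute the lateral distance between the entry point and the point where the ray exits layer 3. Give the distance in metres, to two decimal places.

63.03 m

Apply Snell's law at each interface; in layer i the horizontal offset is hᵢ·tan θᵢ.
Layer 1: θ = 26.50°; offset = 5.6·tan 26.50° = 2.7921 m.
Layer 2: sin θ = 1012·sin 26.5°/727 = 0.6211, θ = 38.40°; offset = 27.4·tan 38.40° = 21.7152 m.
Layer 3: sin θ = 1357·sin 26.5°/727 = 0.8329, θ = 56.39°; offset = 25.6·tan 56.39° = 38.5221 m.
Total horizontal offset = 63.0294 m.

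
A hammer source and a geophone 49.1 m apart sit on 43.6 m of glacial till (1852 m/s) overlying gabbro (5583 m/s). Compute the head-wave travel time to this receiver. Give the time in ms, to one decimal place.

t = x/V₂ + 2h·√(V₂²−V₁²)/(V₁V₂).
√(V₂²−V₁²) = √(5583²−1852²) = 5266.9 m/s; delay term = 2·43.6·5266.9/(1852·5583) = 0.04442 s.
t = 49.1/5583 + 0.04442 = 0.05321 s.

53.2 ms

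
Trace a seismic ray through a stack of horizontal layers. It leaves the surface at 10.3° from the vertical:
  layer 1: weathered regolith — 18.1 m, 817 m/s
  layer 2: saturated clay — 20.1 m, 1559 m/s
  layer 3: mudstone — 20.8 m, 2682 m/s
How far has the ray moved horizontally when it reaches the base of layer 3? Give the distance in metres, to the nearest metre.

Apply Snell's law at each interface; in layer i the horizontal offset is hᵢ·tan θᵢ.
Layer 1: θ = 10.30°; offset = 18.1·tan 10.30° = 3.289 m.
Layer 2: sin θ = 1559·sin 10.3°/817 = 0.3412, θ = 19.95°; offset = 20.1·tan 19.95° = 7.296 m.
Layer 3: sin θ = 2682·sin 10.3°/817 = 0.5870, θ = 35.94°; offset = 20.8·tan 35.94° = 15.080 m.
Σ offsets = 25.665 m.

26 m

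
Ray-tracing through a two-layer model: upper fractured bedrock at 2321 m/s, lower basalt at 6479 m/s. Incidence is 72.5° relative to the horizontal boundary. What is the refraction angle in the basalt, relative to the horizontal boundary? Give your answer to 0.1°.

Convert to the normal: θ₁ = 90° − 72.5° = 17.5°.
sin θ₁/V₁ = sin θ₂/V₂ ⇒ sin θ₂ = 6479·sin 17.5°/2321 = 6479·0.3007/2321 = 0.8394.
θ₂ = arcsin 0.8394 = 57.08° from the normal.
From the interface: 90° − 57.08° = 32.92°.

32.9°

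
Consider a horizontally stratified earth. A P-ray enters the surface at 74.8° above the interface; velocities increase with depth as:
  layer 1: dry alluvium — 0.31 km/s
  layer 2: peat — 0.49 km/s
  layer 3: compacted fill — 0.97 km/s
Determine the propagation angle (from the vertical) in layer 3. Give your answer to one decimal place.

From the normal: θ₁ = 90° − 74.8° = 15.2°.
Snell's law across each interface conserves sin θ / V, so sin θ_3 = V_3·sin θ₁/V₁.
sin θ_3 = 0.97 × sin 15.2° / 0.31 = 0.8204.
θ_3 = arcsin 0.8204 = 55.12°.

55.1°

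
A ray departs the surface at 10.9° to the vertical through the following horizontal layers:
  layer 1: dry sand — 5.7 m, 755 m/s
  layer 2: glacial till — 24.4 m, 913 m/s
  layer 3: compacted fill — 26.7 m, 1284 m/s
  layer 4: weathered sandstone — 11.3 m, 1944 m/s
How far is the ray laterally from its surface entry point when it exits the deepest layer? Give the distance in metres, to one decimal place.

22.2 m

p = sin θ₁/V₁ = sin 10.9°/755 = 2.5046e-04 s/m is conserved through the stack.
Layer 1: θ = 10.90°; offset = 5.7·tan 10.90° = 1.098 m.
Layer 2: sin θ = p·913 = 0.2287 → θ = 13.22°; offset = 24.4·tan 13.22° = 5.731 m.
Layer 3: sin θ = p·1284 = 0.3216 → θ = 18.76°; offset = 26.7·tan 18.76° = 9.068 m.
Layer 4: sin θ = p·1944 = 0.4869 → θ = 29.14°; offset = 11.3·tan 29.14° = 6.299 m.
Summing the layer offsets gives 22.196 m.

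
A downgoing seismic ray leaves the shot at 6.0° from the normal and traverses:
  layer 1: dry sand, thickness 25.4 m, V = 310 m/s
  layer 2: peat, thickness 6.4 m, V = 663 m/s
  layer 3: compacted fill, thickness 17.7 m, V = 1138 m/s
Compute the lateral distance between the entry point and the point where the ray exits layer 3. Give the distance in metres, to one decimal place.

11.5 m

Apply Snell's law at each interface; in layer i the horizontal offset is hᵢ·tan θᵢ.
Layer 1: θ = 6.00°; offset = 25.4·tan 6.00° = 2.670 m.
Layer 2: sin θ = 663·sin 6.0°/310 = 0.2236, θ = 12.92°; offset = 6.4·tan 12.92° = 1.468 m.
Layer 3: sin θ = 1138·sin 6.0°/310 = 0.3837, θ = 22.56°; offset = 17.7·tan 22.56° = 7.355 m.
Σ offsets = 11.492 m.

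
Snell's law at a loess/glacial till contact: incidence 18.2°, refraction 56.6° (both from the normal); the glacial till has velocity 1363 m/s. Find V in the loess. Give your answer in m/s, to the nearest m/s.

510 m/s

Snell's law: sin 18.2°/V₁ = sin 56.6°/V₂.
V₁ = V₂·sin 18.2°/sin 56.6° = 1363 × 0.3741 = 509.93 m/s.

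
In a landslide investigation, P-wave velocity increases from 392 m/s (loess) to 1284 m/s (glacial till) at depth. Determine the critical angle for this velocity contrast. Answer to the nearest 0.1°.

17.8°

Critical incidence: sin θ_c = V₁/V₂ = 392/1284 = 0.3053.
θ_c = arcsin 0.3053 = 17.78°.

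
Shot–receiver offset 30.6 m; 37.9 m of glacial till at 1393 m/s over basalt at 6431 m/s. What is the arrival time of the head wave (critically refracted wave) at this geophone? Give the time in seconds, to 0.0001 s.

θ_c = arcsin(V₁/V₂) = arcsin(1393/6431) = 12.51°, cos θ_c = 0.9763.
Intercept time tᵢ = 2h cos θ_c / V₁ = 2·37.9·0.9763/1393 = 0.05312 s.
t = x/V₂ + tᵢ = 30.6/6431 + 0.05312 = 0.05788 s.

0.0579 s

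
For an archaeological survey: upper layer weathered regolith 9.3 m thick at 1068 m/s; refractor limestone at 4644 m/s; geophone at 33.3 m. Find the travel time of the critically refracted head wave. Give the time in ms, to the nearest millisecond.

24 ms

θ_c = arcsin(V₁/V₂) = arcsin(1068/4644) = 13.30°, cos θ_c = 0.9732.
Intercept time tᵢ = 2h cos θ_c / V₁ = 2·9.3·0.9732/1068 = 0.01695 s.
t = x/V₂ + tᵢ = 33.3/4644 + 0.01695 = 0.02412 s.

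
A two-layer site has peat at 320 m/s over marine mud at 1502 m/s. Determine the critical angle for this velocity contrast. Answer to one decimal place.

12.3°

Critical incidence: sin θ_c = V₁/V₂ = 320/1502 = 0.2130.
θ_c = arcsin 0.2130 = 12.30°.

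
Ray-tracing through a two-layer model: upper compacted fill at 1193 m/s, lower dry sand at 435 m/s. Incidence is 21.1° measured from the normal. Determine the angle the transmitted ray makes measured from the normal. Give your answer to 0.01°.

Snell's law: sin θ₂ = (V₂/V₁)·sin θ₁ = (435/1193)·sin 21.1° = 0.1313.
θ₂ = arcsin 0.1313 = 7.54° from the normal.

7.54°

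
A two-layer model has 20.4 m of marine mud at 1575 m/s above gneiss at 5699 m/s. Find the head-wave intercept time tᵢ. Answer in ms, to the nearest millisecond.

25 ms

tᵢ = 2h·√(V₂²−V₁²)/(V₁V₂).
√(V₂²−V₁²) = √(5699²−1575²) = 5477.0 m/s.
tᵢ = 2·20.4·5477.0/(1575·5699) = 0.02490 s.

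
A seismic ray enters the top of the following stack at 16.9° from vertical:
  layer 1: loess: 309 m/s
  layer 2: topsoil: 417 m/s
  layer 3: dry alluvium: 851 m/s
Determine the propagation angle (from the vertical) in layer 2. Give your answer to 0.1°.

23.1°

Snell's law across each interface conserves sin θ / V, so sin θ_2 = V_2·sin θ₁/V₁.
sin θ_2 = 417 × sin 16.9° / 309 = 0.3923.
θ_2 = 23.10° from the vertical.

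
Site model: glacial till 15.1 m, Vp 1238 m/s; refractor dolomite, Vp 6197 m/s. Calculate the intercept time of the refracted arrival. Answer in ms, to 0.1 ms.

23.9 ms

θ_c = arcsin(V₁/V₂) = arcsin(1238/6197) = 11.52°; cos θ_c = 0.9798.
tᵢ = 2h·cos θ_c / V₁ = 2·15.1·0.9798 / 1238 = 0.02390 s.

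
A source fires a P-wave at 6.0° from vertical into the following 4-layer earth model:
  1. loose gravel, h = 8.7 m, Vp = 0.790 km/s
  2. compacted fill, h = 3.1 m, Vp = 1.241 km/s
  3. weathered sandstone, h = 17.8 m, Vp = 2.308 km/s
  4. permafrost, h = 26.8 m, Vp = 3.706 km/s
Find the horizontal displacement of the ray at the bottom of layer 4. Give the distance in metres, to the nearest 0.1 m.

22.2 m

p = sin θ₁/V₁ = sin 6.0°/0.790 = 1.3231e-01 s/km is conserved through the stack.
Layer 1: θ = 6.00°; offset = 8.7·tan 6.00° = 0.914 m.
Layer 2: sin θ = p·1.241 = 0.1642 → θ = 9.45°; offset = 3.1·tan 9.45° = 0.516 m.
Layer 3: sin θ = p·2.308 = 0.3054 → θ = 17.78°; offset = 17.8·tan 17.78° = 5.708 m.
Layer 4: sin θ = p·3.706 = 0.4904 → θ = 29.36°; offset = 26.8·tan 29.36° = 15.079 m.
Σ offsets = 22.218 m.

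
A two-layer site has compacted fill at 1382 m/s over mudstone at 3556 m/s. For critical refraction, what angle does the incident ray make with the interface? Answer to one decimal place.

67.1°

At critical incidence the refracted ray runs along the interface (θ₂ = 90°), so sin θ_c = V₁/V₂.
θ_c = arcsin(1382/3556) = arcsin 0.3886 = 22.87°.
Measured from the interface: 90° − 22.87° = 67.13°.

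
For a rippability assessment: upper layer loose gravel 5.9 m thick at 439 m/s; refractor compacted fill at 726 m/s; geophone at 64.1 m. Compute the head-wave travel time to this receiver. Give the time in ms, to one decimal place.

109.7 ms

t = x/V₂ + 2h·√(V₂²−V₁²)/(V₁V₂).
√(V₂²−V₁²) = √(726²−439²) = 578.2 m/s; delay term = 2·5.9·578.2/(439·726) = 0.02141 s.
t = 64.1/726 + 0.02141 = 0.10970 s.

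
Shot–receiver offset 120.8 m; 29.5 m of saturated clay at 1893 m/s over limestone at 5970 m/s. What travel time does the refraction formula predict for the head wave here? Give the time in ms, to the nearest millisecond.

50 ms

θ_c = arcsin(V₁/V₂) = arcsin(1893/5970) = 18.49°, cos θ_c = 0.9484.
Intercept time tᵢ = 2h cos θ_c / V₁ = 2·29.5·0.9484/1893 = 0.02956 s.
t = x/V₂ + tᵢ = 120.8/5970 + 0.02956 = 0.04979 s.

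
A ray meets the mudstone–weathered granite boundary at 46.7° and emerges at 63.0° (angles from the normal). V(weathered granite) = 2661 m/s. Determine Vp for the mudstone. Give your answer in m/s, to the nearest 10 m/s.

Snell's law: sin 46.7°/V₁ = sin 63.0°/V₂.
V₁ = V₂·sin 46.7°/sin 63.0° = 2661 × 0.8168 = 2173.50 m/s.

2170 m/s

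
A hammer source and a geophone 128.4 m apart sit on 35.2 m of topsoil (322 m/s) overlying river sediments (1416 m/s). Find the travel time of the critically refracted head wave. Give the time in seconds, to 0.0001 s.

t = x/V₂ + 2h·√(V₂²−V₁²)/(V₁V₂).
√(V₂²−V₁²) = √(1416²−322²) = 1378.9 m/s; delay term = 2·35.2·1378.9/(322·1416) = 0.21291 s.
t = 128.4/1416 + 0.21291 = 0.30358 s.

0.3036 s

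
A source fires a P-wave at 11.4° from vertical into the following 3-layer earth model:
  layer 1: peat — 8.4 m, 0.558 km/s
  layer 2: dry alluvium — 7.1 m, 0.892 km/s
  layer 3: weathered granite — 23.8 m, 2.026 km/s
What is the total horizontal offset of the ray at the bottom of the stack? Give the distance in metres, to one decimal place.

28.6 m

Ray parameter p = sin 11.4° / 0.558 km/s = 3.5422e-01 s/km.
Layer 1: θ = 11.40°; offset = 8.4·tan 11.40° = 1.694 m.
Layer 2: sin θ = p·0.892 = 0.3160 → θ = 18.42°; offset = 7.1·tan 18.42° = 2.365 m.
Layer 3: sin θ = p·2.026 = 0.7177 → θ = 45.86°; offset = 23.8·tan 45.86° = 24.527 m.
Summing the layer offsets gives 28.585 m.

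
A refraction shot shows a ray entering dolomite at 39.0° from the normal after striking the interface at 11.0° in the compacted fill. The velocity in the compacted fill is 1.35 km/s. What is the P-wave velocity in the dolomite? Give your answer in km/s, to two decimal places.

4.45 km/s

sin 11.0° = 0.1908; sin 39.0° = 0.6293.
V₂ = V₁·(sin θ₂/sin θ₁) = 1.35·(0.6293/0.1908) = 4.45 km/s.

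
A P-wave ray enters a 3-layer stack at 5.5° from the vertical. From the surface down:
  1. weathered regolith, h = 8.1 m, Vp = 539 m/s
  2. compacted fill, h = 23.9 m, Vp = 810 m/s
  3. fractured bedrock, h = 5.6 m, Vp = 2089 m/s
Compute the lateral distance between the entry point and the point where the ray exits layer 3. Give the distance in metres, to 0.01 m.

Apply Snell's law at each interface; in layer i the horizontal offset is hᵢ·tan θᵢ.
Layer 1: θ = 5.50°; offset = 8.1·tan 5.50° = 0.7799 m.
Layer 2: sin θ = 810·sin 5.5°/539 = 0.1440, θ = 8.28°; offset = 23.9·tan 8.28° = 3.4787 m.
Layer 3: sin θ = 2089·sin 5.5°/539 = 0.3715, θ = 21.81°; offset = 5.6·tan 21.81° = 2.2405 m.
Σ offsets = 6.4992 m.

6.50 m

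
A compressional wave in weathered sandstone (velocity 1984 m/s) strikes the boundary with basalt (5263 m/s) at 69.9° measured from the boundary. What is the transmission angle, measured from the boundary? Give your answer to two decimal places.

Convert to the normal: θ₁ = 90° − 69.9° = 20.1°.
Snell's law: sin θ₂ = (V₂/V₁)·sin θ₁ = (5263/1984)·sin 20.1° = 0.9116.
θ₂ = sin⁻¹(0.9116) = 65.73° (from vertical).
From the interface: 90° − 65.73° = 24.27°.

24.27°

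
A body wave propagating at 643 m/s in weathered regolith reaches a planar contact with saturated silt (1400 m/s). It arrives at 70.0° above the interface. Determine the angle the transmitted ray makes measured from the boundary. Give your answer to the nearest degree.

Convert to the normal: θ₁ = 90° − 70.0° = 20.0°.
Snell's law: sin θ₂ = (V₂/V₁)·sin θ₁ = (1400/643)·sin 20.0° = 0.7447.
θ₂ = sin⁻¹(0.7447) = 48.13° (from vertical).
From the interface: 90° − 48.13° = 41.87°.

42°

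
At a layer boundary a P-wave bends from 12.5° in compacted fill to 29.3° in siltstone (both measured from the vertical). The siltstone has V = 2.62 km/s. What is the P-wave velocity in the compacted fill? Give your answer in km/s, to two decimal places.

sin 12.5° = 0.2164; sin 29.3° = 0.4894.
V₁ = V₂·(sin θ₁/sin θ₂) = 2.62·(0.2164/0.4894) = 1.16 km/s.

1.16 km/s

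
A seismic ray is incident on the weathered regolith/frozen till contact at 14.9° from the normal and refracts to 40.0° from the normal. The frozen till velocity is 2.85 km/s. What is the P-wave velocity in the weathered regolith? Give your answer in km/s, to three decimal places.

Snell's law: sin 14.9°/V₁ = sin 40.0°/V₂.
V₁ = V₂·sin 14.9°/sin 40.0° = 2.85 × 0.4000 = 1.140 km/s.

1.140 km/s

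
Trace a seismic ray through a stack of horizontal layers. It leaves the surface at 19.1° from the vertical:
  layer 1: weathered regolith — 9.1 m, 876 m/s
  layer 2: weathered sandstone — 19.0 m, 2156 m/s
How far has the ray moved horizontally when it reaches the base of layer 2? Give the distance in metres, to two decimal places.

Ray parameter p = sin 19.1° / 876 m/s = 3.7354e-04 s/m.
Layer 1: θ = 19.10°; offset = 9.1·tan 19.10° = 3.1512 m.
Layer 2: sin θ = p·2156 = 0.8053 → θ = 53.64°; offset = 19.0·tan 53.64° = 25.8120 m.
Summing the layer offsets gives 28.9632 m.

28.96 m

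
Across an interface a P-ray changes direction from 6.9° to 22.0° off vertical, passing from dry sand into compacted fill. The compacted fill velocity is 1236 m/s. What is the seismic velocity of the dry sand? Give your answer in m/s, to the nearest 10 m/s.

sin 6.9° = 0.1201; sin 22.0° = 0.3746.
V₁ = V₂·(sin θ₁/sin θ₂) = 1236·(0.1201/0.3746) = 396.39 m/s.

400 m/s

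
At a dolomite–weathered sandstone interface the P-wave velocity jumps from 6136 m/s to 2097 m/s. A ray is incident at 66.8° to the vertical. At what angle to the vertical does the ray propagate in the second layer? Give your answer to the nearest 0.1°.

Snell's law: sin θ₂ = (V₂/V₁)·sin θ₁ = (2097/6136)·sin 66.8° = 0.3141.
θ₂ = sin⁻¹(0.3141) = 18.31° (from vertical).

18.3°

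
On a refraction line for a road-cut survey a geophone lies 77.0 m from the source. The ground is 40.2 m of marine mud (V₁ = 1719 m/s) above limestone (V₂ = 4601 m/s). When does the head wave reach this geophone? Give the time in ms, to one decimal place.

t = x/V₂ + 2h·√(V₂²−V₁²)/(V₁V₂).
√(V₂²−V₁²) = √(4601²−1719²) = 4267.8 m/s; delay term = 2·40.2·4267.8/(1719·4601) = 0.04338 s.
t = 77.0/4601 + 0.04338 = 0.06012 s.

60.1 ms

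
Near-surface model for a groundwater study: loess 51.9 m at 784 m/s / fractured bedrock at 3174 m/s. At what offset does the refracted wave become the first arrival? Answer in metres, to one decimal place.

x_cross = 2h·√((V₂+V₁)/(V₂−V₁)).
(V₂+V₁)/(V₂−V₁) = (3174+784)/(3174−784) = 1.6561; √ = 1.2869.
x_cross = 2·51.9·1.2869 = 133.58 m.

133.6 m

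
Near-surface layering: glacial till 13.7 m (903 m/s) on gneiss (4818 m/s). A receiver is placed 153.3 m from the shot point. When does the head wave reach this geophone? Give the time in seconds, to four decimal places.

0.0616 s

t = x/V₂ + 2h·√(V₂²−V₁²)/(V₁V₂).
√(V₂²−V₁²) = √(4818²−903²) = 4732.6 m/s; delay term = 2·13.7·4732.6/(903·4818) = 0.02981 s.
t = 153.3/4818 + 0.02981 = 0.06162 s.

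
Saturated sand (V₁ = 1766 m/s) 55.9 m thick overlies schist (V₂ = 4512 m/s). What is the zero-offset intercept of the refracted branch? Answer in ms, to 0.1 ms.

58.3 ms

θ_c = arcsin(V₁/V₂) = arcsin(1766/4512) = 23.04°; cos θ_c = 0.9202.
tᵢ = 2h·cos θ_c / V₁ = 2·55.9·0.9202 / 1766 = 0.05826 s.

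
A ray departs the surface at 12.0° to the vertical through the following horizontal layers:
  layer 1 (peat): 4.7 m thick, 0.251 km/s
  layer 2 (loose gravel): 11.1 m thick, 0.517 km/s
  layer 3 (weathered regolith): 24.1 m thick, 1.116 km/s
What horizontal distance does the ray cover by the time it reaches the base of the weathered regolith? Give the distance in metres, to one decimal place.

64.7 m

Ray parameter p = sin 12.0° / 0.251 km/s = 8.2833e-01 s/km.
Layer 1: θ = 12.00°; offset = 4.7·tan 12.00° = 0.999 m.
Layer 2: sin θ = p·0.517 = 0.4282 → θ = 25.36°; offset = 11.1·tan 25.36° = 5.260 m.
Layer 3: sin θ = p·1.116 = 0.9244 → θ = 67.58°; offset = 24.1·tan 67.58° = 58.416 m.
Σ offsets = 64.676 m.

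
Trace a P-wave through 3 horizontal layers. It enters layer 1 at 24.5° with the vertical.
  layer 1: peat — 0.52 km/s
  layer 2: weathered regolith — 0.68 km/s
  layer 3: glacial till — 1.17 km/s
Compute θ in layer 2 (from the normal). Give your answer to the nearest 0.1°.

32.8°

Ray parameter p = sin 24.5° / 0.52 = 7.9749e-01 s/km.
sin θ_2 = p·V_2 = 7.9749e-01 × 0.68 = 0.5423.
θ_2 = 32.84° from the vertical.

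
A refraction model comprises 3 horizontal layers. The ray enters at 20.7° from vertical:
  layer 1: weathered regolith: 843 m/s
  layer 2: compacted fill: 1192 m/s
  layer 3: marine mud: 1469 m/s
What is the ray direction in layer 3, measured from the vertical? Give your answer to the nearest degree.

38°

Ray parameter p = sin 20.7° / 843 = 4.1931e-04 s/m.
sin θ_3 = p·V_3 = 4.1931e-04 × 1469 = 0.6160.
θ_3 = arcsin 0.6160 = 38.02°.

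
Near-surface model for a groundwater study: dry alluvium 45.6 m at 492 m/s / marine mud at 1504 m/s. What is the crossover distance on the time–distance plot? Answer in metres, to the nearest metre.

x_cross = 2h·√((V₂+V₁)/(V₂−V₁)).
(V₂+V₁)/(V₂−V₁) = (1504+492)/(1504−492) = 1.9723; √ = 1.4044.
x_cross = 2·45.6·1.4044 = 128.08 m.

128 m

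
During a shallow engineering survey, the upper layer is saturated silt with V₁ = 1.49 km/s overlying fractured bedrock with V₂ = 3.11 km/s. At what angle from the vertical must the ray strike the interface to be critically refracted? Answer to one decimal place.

28.6°

Critical incidence: sin θ_c = V₁/V₂ = 1.49/3.11 = 0.4791.
θ_c = arcsin 0.4791 = 28.63°.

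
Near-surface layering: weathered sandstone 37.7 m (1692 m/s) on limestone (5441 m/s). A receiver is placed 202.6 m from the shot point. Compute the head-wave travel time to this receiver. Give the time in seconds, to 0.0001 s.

0.0796 s

t = x/V₂ + 2h·√(V₂²−V₁²)/(V₁V₂).
√(V₂²−V₁²) = √(5441²−1692²) = 5171.2 m/s; delay term = 2·37.7·5171.2/(1692·5441) = 0.04235 s.
t = 202.6/5441 + 0.04235 = 0.07959 s.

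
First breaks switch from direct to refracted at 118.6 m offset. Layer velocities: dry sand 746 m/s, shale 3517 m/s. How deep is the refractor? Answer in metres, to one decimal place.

47.8 m

h = (x_cross/2)·√((V₂−V₁)/(V₂+V₁)).
(V₂−V₁)/(V₂+V₁) = (3517−746)/(3517+746) = 0.6500; √ = 0.8062.
h = (118.6/2)·0.8062 = 47.81 m.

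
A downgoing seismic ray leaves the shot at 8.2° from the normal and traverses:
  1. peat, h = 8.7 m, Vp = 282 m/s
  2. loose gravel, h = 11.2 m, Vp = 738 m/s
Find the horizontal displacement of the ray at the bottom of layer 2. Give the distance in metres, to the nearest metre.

Ray parameter p = sin 8.2° / 282 m/s = 5.0578e-04 s/m.
Layer 1: θ = 8.20°; offset = 8.7·tan 8.20° = 1.254 m.
Layer 2: sin θ = p·738 = 0.3733 → θ = 21.92°; offset = 11.2·tan 21.92° = 4.506 m.
Summing the layer offsets gives 5.760 m.

6 m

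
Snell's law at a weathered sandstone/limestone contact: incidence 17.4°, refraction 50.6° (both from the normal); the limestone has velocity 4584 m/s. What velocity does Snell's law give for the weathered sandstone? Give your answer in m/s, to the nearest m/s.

sin 17.4° = 0.2990; sin 50.6° = 0.7727.
V₁ = V₂·(sin θ₁/sin θ₂) = 4584·(0.2990/0.7727) = 1773.97 m/s.

1774 m/s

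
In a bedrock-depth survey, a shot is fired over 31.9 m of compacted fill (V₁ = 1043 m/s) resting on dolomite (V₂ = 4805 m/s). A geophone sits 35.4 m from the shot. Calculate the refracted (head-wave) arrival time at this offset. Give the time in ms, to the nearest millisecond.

t = x/V₂ + 2h·√(V₂²−V₁²)/(V₁V₂).
√(V₂²−V₁²) = √(4805²−1043²) = 4690.4 m/s; delay term = 2·31.9·4690.4/(1043·4805) = 0.05971 s.
t = 35.4/4805 + 0.05971 = 0.06708 s.

67 ms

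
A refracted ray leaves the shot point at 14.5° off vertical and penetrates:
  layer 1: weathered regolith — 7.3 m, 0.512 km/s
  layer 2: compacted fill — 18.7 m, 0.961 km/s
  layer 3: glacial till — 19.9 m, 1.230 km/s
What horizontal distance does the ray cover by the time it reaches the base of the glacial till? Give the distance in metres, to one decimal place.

26.8 m

p = sin θ₁/V₁ = sin 14.5°/0.512 = 4.8902e-01 s/km is conserved through the stack.
Layer 1: θ = 14.50°; offset = 7.3·tan 14.50° = 1.888 m.
Layer 2: sin θ = p·0.961 = 0.4700 → θ = 28.03°; offset = 18.7·tan 28.03° = 9.956 m.
Layer 3: sin θ = p·1.230 = 0.6015 → θ = 36.98°; offset = 19.9·tan 36.98° = 14.983 m.
Summing the layer offsets gives 26.827 m.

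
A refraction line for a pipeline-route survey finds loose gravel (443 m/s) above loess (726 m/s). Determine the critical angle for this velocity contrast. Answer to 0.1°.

37.6°

At critical incidence the refracted ray runs along the interface (θ₂ = 90°), so sin θ_c = V₁/V₂.
θ_c = arcsin(443/726) = arcsin 0.6102 = 37.60°.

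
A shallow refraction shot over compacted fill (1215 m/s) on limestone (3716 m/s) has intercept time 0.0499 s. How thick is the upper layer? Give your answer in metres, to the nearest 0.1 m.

32.1 m

θ_c = arcsin(1215/3716) = 19.08°; cos θ_c = 0.9450.
tᵢ = 2h cos θ_c/V₁ ⇒ h = tᵢ·V₁/(2 cos θ_c) = 0.0499·1215/(2·0.9450) = 32.08 m.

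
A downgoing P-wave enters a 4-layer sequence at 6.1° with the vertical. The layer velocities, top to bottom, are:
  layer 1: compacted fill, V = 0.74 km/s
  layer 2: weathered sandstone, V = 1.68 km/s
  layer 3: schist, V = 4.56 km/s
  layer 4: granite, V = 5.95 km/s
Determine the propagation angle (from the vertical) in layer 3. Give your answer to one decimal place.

40.9°

Snell's law across each interface conserves sin θ / V, so sin θ_3 = V_3·sin θ₁/V₁.
sin θ_3 = 4.56 × sin 6.1° / 0.74 = 0.6548.
θ_3 = 40.91° from the vertical.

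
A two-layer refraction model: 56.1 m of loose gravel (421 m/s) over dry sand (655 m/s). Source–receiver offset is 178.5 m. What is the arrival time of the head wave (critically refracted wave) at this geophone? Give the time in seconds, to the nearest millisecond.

0.477 s

θ_c = arcsin(V₁/V₂) = arcsin(421/655) = 40.00°, cos θ_c = 0.7661.
Intercept time tᵢ = 2h cos θ_c / V₁ = 2·56.1·0.7661/421 = 0.20417 s.
t = x/V₂ + tᵢ = 178.5/655 + 0.20417 = 0.47669 s.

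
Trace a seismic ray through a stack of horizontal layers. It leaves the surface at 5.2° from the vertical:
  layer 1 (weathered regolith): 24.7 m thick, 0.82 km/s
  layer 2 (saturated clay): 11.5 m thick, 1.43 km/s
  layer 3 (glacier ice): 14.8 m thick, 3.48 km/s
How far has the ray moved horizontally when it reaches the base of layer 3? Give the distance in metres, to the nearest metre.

10 m

Apply Snell's law at each interface; in layer i the horizontal offset is hᵢ·tan θᵢ.
Layer 1: θ = 5.20°; offset = 24.7·tan 5.20° = 2.248 m.
Layer 2: sin θ = 1.43·sin 5.2°/0.82 = 0.1581, θ = 9.09°; offset = 11.5·tan 9.09° = 1.841 m.
Layer 3: sin θ = 3.48·sin 5.2°/0.82 = 0.3846, θ = 22.62°; offset = 14.8·tan 22.62° = 6.167 m.
Σ offsets = 10.256 m.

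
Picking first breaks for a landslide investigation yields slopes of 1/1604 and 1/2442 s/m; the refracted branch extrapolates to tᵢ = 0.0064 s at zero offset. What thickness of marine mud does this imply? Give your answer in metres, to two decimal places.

h = tᵢ·V₁·V₂ / (2·√(V₂²−V₁²)).
√(V₂²−V₁²) = √(2442² − 1604²) = 1841.3 m/s.
h = 0.0064 s × 1604 × 2442 / (2 × 1841.3) = 6.81 m.

6.81 m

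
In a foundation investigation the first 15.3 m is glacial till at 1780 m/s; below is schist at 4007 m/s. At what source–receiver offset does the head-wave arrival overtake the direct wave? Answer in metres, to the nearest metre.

θ_c = arcsin(1780/4007) = 26.37°, so cos θ_c = 0.8959 and tᵢ = 2h cos θ_c/V₁ = 0.0154 s.
At crossover x/V₁ = x/V₂ + tᵢ ⇒ x = tᵢ/(1/V₁ − 1/V₂) = 0.01540/(5.6180e-04 − 2.4956e-04) = 49.33 m.

49 m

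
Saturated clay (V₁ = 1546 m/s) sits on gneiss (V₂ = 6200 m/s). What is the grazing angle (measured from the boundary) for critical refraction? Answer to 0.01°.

At critical incidence the refracted ray runs along the interface (θ₂ = 90°), so sin θ_c = V₁/V₂.
θ_c = arcsin(1546/6200) = arcsin 0.2494 = 14.44°.
Measured from the interface: 90° − 14.44° = 75.56°.

75.56°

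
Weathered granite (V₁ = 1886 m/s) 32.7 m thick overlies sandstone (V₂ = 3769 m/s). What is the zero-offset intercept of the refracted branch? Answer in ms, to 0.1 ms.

tᵢ = 2h·√(V₂²−V₁²)/(V₁V₂).
√(V₂²−V₁²) = √(3769²−1886²) = 3263.2 m/s.
tᵢ = 2·32.7·3263.2/(1886·3769) = 0.03002 s.

30.0 ms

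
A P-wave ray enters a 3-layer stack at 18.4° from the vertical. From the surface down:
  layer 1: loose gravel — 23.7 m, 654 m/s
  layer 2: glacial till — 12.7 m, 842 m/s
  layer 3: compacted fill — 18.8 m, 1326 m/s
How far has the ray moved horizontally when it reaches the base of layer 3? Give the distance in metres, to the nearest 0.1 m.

29.2 m

Apply Snell's law at each interface; in layer i the horizontal offset is hᵢ·tan θᵢ.
Layer 1: θ = 18.40°; offset = 23.7·tan 18.40° = 7.884 m.
Layer 2: sin θ = 842·sin 18.4°/654 = 0.4064, θ = 23.98°; offset = 12.7·tan 23.98° = 5.649 m.
Layer 3: sin θ = 1326·sin 18.4°/654 = 0.6400, θ = 39.79°; offset = 18.8·tan 39.79° = 15.658 m.
Σ offsets = 29.191 m.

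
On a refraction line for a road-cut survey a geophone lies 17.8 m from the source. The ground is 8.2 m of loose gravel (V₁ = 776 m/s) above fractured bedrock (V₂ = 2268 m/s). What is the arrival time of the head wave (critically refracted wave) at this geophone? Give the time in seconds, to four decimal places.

0.0277 s

t = x/V₂ + 2h·√(V₂²−V₁²)/(V₁V₂).
√(V₂²−V₁²) = √(2268²−776²) = 2131.1 m/s; delay term = 2·8.2·2131.1/(776·2268) = 0.01986 s.
t = 17.8/2268 + 0.01986 = 0.02771 s.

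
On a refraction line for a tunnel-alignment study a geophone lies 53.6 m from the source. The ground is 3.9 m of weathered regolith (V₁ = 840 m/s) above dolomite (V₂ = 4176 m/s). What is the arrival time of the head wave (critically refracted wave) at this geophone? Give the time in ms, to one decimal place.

t = x/V₂ + 2h·√(V₂²−V₁²)/(V₁V₂).
√(V₂²−V₁²) = √(4176²−840²) = 4090.6 m/s; delay term = 2·3.9·4090.6/(840·4176) = 0.00910 s.
t = 53.6/4176 + 0.00910 = 0.02193 s.

21.9 ms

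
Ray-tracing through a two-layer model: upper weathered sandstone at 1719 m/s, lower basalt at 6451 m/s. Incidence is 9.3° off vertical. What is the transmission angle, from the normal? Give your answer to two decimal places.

37.33°

sin θ₁/V₁ = sin θ₂/V₂ ⇒ sin θ₂ = 6451·sin 9.3°/1719 = 6451·0.1616/1719 = 0.6065.
θ₂ = sin⁻¹(0.6065) = 37.33° (from vertical).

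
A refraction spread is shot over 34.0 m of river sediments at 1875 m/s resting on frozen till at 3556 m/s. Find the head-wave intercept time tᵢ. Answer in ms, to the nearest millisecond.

31 ms

θ_c = arcsin(V₁/V₂) = arcsin(1875/3556) = 31.82°; cos θ_c = 0.8497.
tᵢ = 2h·cos θ_c / V₁ = 2·34.0·0.8497 / 1875 = 0.03082 s.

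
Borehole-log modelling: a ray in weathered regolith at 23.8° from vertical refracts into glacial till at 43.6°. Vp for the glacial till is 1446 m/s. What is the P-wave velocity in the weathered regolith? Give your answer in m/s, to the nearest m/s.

Snell's law: sin 23.8°/V₁ = sin 43.6°/V₂.
V₁ = V₂·sin 23.8°/sin 43.6° = 1446 × 0.5852 = 846.16 m/s.

846 m/s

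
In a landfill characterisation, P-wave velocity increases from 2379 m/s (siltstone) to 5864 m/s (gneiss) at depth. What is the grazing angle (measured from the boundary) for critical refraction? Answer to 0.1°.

Critical incidence: sin θ_c = V₁/V₂ = 2379/5864 = 0.4057.
θ_c = arcsin 0.4057 = 23.93°.
Measured from the interface: 90° − 23.93° = 66.07°.

66.1°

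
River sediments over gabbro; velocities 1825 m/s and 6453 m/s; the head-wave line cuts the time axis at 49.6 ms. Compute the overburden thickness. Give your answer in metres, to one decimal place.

h = tᵢ·V₁·V₂ / (2·√(V₂²−V₁²)).
√(V₂²−V₁²) = √(6453² − 1825²) = 6189.6 m/s.
h = 0.0496 s × 1825 × 6453 / (2 × 6189.6) = 47.19 m.

47.2 m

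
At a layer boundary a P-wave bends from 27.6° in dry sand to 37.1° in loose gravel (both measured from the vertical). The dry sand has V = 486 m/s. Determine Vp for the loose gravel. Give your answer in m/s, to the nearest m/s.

633 m/s

sin 27.6° = 0.4633; sin 37.1° = 0.6032.
V₂ = V₁·(sin θ₂/sin θ₁) = 486·(0.6032/0.4633) = 632.77 m/s.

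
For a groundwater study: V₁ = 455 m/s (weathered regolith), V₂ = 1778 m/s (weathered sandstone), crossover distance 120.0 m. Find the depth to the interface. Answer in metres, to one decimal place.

x_cross = 2h·√((V₂+V₁)/(V₂−V₁)) → h = x_cross / (2·√((V₂+V₁)/(V₂−V₁))).
√((V₂+V₁)/(V₂−V₁)) = √((1778+455)/(1778−455)) = 1.2992.
h = 120.0 / (2·1.2992) = 46.18 m.

46.2 m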